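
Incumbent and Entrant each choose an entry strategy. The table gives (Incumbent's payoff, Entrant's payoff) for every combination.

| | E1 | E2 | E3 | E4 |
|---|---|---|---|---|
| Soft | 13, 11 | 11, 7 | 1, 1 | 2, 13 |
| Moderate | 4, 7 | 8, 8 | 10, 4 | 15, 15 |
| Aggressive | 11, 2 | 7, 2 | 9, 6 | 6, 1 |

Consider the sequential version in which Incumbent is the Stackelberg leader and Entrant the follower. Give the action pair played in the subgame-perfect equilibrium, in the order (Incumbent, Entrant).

Backward induction with Incumbent moving first.
- Soft → Entrant plays E4 (best of 11, 7, 1, 13); Incumbent gets 2.
- Moderate → Entrant plays E4 (best of 7, 8, 4, 15); Incumbent gets 15.
- Aggressive → Entrant plays E3 (best of 2, 2, 6, 1); Incumbent gets 9.
Among 2, 15, 9, the best is 15 at Moderate. Subgame-perfect outcome: (Moderate, E4) with payoffs (15, 15).

(Moderate, E4)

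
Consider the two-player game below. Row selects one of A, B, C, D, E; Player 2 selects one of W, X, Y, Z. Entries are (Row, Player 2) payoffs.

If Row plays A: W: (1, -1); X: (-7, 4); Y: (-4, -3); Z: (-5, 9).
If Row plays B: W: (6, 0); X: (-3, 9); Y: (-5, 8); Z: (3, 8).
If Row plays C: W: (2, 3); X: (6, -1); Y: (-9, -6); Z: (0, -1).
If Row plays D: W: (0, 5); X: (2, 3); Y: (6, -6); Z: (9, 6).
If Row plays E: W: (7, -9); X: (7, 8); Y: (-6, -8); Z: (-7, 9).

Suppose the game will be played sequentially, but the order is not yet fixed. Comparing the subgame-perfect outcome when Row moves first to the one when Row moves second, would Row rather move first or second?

first

If Row leads: Player 2's best replies are A→Z, B→X, C→W, D→Z, E→Z; Row's induced payoffs -5, -3, 2, 9, -7; outcome (D, Z), payoffs (9, 6).
If Player 2 leads: Row's best replies are W→E, X→E, Y→D, Z→D; Player 2's induced payoffs -9, 8, -6, 6; outcome (E, X), payoffs (7, 8).
Row gets 9 moving first and 7 moving second, so Row prefers to move first.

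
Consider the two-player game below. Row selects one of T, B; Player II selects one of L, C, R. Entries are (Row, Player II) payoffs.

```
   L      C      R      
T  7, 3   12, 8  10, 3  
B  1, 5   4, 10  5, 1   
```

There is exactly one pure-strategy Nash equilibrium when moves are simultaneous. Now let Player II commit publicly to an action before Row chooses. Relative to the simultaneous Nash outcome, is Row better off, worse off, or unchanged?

unchanged

Solve by backward induction (Player II leads).
- L → Row plays T (best of 7, 1); Player II gets 3.
- C → Row plays T (best of 12, 4); Player II gets 8.
- R → Row plays T (best of 10, 5); Player II gets 3.
Among 3, 8, 3, the best is 8 at C. Subgame-perfect outcome: (T, C) with payoffs (12, 8).
Now find the simultaneous Nash equilibrium.
Row's best replies: L→T; C→T; R→T.
Player II's best replies: T→C; B→C.
Only (T, C) has each player best-responding; Nash payoffs (12, 8).
Row earns 12 sequentially versus 12 at the Nash outcome: unchanged.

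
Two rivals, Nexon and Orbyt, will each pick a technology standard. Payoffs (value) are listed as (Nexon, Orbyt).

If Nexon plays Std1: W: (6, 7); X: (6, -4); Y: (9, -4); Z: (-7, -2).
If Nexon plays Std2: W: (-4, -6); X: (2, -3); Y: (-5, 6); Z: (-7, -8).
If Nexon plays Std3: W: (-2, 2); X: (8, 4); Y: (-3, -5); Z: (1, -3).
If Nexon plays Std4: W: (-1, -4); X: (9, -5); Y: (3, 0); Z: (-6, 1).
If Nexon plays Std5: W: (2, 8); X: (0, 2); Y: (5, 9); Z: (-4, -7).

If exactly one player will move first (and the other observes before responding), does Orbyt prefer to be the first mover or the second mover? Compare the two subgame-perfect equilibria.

If Nexon leads: Orbyt's best replies are Std1→W, Std2→Y, Std3→X, Std4→Z, Std5→Y; Nexon's induced payoffs 6, -5, 8, -6, 5; outcome (Std3, X), payoffs (8, 4).
If Orbyt leads: Nexon's best replies are W→Std1, X→Std4, Y→Std1, Z→Std3; Orbyt's induced payoffs 7, -5, -4, -3; outcome (Std1, W), payoffs (6, 7).
Orbyt gets 7 moving first and 4 moving second, so Orbyt prefers to move first.

first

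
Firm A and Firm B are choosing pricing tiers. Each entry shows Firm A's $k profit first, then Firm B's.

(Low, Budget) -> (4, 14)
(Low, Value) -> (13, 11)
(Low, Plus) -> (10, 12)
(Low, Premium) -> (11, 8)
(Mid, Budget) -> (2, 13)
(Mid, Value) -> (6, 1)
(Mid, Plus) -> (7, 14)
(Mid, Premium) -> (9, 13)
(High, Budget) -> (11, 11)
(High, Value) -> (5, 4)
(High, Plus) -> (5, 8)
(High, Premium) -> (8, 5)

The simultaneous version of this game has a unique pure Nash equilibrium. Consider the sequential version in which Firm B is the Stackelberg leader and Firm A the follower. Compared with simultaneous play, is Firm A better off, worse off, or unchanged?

worse off

Work backward from Firm A's decision.
- Budget: Firm A compares 4, 2, 11 and picks High; Firm B would get 11.
- Value: Firm A compares 13, 6, 5 and picks Low; Firm B would get 11.
- Plus: Firm A compares 10, 7, 5 and picks Low; Firm B would get 12.
- Premium: Firm A compares 11, 9, 8 and picks Low; Firm B would get 8.
Among 11, 11, 12, 8, the best is 12 at Plus. Subgame-perfect outcome: (Low, Plus) with payoffs (10, 12).
Now find the simultaneous Nash equilibrium.
Firm A's best replies: Budget→High; Value→Low; Plus→Low; Premium→Low.
Firm B's best replies: Low→Budget; Mid→Plus; High→Budget.
The unique mutual best reply is (High, Budget), giving (11, 11).
Firm A earns 10 sequentially versus 11 at the Nash outcome: worse off.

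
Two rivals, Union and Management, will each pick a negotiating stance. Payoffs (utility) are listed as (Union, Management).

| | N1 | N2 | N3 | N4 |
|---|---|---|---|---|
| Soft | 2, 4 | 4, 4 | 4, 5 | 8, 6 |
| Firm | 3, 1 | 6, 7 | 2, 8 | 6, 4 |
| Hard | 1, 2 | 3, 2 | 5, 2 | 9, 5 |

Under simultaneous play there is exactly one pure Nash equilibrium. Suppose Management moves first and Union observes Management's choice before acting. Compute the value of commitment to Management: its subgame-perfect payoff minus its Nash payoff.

2

Union best-responds to each possible Management move:
- N1 → Union plays Firm (best of 2, 3, 1); Management gets 1.
- N2 → Union plays Firm (best of 4, 6, 3); Management gets 7.
- N3 → Union plays Hard (best of 4, 2, 5); Management gets 2.
- N4 → Union plays Hard (best of 8, 6, 9); Management gets 5.
Among 1, 7, 2, 5, the best is 7 at N2. Subgame-perfect outcome: (Firm, N2) with payoffs (6, 7).
Under simultaneous play:
Union's best replies: N1→Firm; N2→Firm; N3→Hard; N4→Hard.
Management's best replies: Soft→N4; Firm→N3; Hard→N4.
The unique mutual best reply is (Hard, N4), giving (9, 5).
Management's commitment gain: 7 − 5 = 2.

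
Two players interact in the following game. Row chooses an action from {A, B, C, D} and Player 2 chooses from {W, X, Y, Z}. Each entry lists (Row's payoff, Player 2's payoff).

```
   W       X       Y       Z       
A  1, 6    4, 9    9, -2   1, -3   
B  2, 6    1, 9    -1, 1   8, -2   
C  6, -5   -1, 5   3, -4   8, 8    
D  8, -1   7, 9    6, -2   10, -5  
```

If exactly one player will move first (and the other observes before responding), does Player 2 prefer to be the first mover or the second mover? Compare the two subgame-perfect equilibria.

If Row leads: Player 2's best replies are A→X, B→X, C→Z, D→X; Row's induced payoffs 4, 1, 8, 7; outcome (C, Z), payoffs (8, 8).
If Player 2 leads: Row's best replies are W→D, X→D, Y→A, Z→D; Player 2's induced payoffs -1, 9, -2, -5; outcome (D, X), payoffs (7, 9).
Player 2 gets 9 moving first and 8 moving second, so Player 2 prefers to move first.

first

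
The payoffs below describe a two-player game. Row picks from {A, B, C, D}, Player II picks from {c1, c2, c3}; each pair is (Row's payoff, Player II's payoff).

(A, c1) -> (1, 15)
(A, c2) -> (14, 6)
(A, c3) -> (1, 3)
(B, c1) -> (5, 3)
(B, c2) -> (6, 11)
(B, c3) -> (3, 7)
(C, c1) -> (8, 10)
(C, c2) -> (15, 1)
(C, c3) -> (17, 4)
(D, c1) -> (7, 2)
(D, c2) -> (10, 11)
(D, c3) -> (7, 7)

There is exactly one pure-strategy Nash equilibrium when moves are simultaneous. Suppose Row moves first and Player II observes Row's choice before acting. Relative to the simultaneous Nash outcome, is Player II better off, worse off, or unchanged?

better off

Work backward from Player II's decision.
- A: Player II compares 15, 6, 3 and picks c1; Row would get 1.
- B: Player II compares 3, 11, 7 and picks c2; Row would get 6.
- C: Player II compares 10, 1, 4 and picks c1; Row would get 8.
- D: Player II compares 2, 11, 7 and picks c2; Row would get 10.
Row's induced payoffs are 1, 6, 8, 10, so Row commits to D. Subgame-perfect outcome: (D, c2) with payoffs (10, 11).
For the simultaneous game, intersect best replies.
Row's best replies: c1→C; c2→C; c3→C.
Player II's best replies: A→c1; B→c2; C→c1; D→c2.
Only (C, c1) has each player best-responding; Nash payoffs (8, 10).
Player II earns 11 sequentially versus 10 at the Nash outcome: better off.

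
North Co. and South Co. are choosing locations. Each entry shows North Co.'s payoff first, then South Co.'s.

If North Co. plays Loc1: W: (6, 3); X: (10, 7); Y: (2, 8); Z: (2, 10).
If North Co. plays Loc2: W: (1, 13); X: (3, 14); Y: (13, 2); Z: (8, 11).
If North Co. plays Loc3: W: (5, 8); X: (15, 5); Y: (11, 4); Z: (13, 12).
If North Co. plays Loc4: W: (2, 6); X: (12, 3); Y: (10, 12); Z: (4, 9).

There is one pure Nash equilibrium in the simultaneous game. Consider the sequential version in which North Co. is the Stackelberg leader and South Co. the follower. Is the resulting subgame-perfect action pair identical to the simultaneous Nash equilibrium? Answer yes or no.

yes

Backward induction with North Co. moving first.
- Loc1: BR = Z, leader payoff 2.
- Loc2: BR = X, leader payoff 3.
- Loc3: BR = Z, leader payoff 13.
- Loc4: BR = Y, leader payoff 10.
North Co.'s induced payoffs are 2, 3, 13, 10, so North Co. commits to Loc3. Subgame-perfect outcome: (Loc3, Z) with payoffs (13, 12).
Under simultaneous play:
North Co.'s best replies: W→Loc1; X→Loc3; Y→Loc2; Z→Loc3.
South Co.'s best replies: Loc1→Z; Loc2→X; Loc3→Z; Loc4→Y.
Only (Loc3, Z) has each player best-responding; Nash payoffs (13, 12).
Sequential outcome (Loc3, Z) coincides with the Nash profile (Loc3, Z).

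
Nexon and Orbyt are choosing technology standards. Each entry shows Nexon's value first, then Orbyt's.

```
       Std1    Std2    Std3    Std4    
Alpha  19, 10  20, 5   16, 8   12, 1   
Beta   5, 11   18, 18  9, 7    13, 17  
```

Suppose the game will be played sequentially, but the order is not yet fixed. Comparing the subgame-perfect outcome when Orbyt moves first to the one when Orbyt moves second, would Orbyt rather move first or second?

If Nexon leads: Orbyt's best replies are Alpha→Std1, Beta→Std2; Nexon's induced payoffs 19, 18; outcome (Alpha, Std1), payoffs (19, 10).
If Orbyt leads: Nexon's best replies are Std1→Alpha, Std2→Alpha, Std3→Alpha, Std4→Beta; Orbyt's induced payoffs 10, 5, 8, 17; outcome (Beta, Std4), payoffs (13, 17).
Orbyt gets 17 moving first and 10 moving second, so Orbyt prefers to move first.

first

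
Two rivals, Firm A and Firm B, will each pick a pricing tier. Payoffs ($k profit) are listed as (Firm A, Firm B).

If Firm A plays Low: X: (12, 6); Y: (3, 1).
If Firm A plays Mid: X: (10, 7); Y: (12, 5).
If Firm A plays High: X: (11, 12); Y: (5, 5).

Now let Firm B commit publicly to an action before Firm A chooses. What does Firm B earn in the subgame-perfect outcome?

Work backward from Firm A's decision.
- X → Firm A plays Low (best of 12, 10, 11); Firm B gets 6.
- Y → Firm A plays Mid (best of 3, 12, 5); Firm B gets 5.
Among 6, 5, the best is 6 at X. Subgame-perfect outcome: (Low, X) with payoffs (12, 6).

6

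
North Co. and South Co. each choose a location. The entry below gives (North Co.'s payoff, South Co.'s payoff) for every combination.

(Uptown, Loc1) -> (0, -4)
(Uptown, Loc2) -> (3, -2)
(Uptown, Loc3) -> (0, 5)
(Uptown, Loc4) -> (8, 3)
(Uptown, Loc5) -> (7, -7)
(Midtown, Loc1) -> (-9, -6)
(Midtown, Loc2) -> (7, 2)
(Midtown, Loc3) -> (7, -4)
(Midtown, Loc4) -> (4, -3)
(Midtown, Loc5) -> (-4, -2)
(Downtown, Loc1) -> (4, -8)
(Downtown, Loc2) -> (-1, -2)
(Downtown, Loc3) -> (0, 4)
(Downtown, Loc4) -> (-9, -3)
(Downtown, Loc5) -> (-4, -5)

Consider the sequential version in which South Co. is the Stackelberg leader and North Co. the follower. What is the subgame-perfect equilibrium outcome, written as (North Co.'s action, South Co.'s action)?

Work backward from North Co.'s decision.
- Loc1: BR = Downtown, leader payoff -8.
- Loc2: BR = Midtown, leader payoff 2.
- Loc3: BR = Midtown, leader payoff -4.
- Loc4: BR = Uptown, leader payoff 3.
- Loc5: BR = Uptown, leader payoff -7.
Maximizing over -8, 2, -4, 3, -7, South Co. chooses Loc4. Subgame-perfect outcome: (Uptown, Loc4) with payoffs (8, 3).

(Uptown, Loc4)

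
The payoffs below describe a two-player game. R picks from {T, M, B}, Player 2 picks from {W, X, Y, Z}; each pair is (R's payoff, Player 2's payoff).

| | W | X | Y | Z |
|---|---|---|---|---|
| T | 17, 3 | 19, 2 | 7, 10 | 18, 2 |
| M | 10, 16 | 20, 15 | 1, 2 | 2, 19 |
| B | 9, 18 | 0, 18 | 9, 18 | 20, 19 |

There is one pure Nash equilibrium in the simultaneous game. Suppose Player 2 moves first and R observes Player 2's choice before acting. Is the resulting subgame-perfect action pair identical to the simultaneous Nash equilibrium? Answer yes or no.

yes

Backward induction with Player 2 moving first.
- W: R compares 17, 10, 9 and picks T; Player 2 would get 3.
- X: R compares 19, 20, 0 and picks M; Player 2 would get 15.
- Y: R compares 7, 1, 9 and picks B; Player 2 would get 18.
- Z: R compares 18, 2, 20 and picks B; Player 2 would get 19.
Player 2's induced payoffs are 3, 15, 18, 19, so Player 2 commits to Z. Subgame-perfect outcome: (B, Z) with payoffs (20, 19).
For the simultaneous game, intersect best replies.
R's best replies: W→T; X→M; Y→B; Z→B.
Player 2's best replies: T→Y; M→Z; B→Z.
Only (B, Z) has each player best-responding; Nash payoffs (20, 19).
Sequential outcome (B, Z) coincides with the Nash profile (B, Z).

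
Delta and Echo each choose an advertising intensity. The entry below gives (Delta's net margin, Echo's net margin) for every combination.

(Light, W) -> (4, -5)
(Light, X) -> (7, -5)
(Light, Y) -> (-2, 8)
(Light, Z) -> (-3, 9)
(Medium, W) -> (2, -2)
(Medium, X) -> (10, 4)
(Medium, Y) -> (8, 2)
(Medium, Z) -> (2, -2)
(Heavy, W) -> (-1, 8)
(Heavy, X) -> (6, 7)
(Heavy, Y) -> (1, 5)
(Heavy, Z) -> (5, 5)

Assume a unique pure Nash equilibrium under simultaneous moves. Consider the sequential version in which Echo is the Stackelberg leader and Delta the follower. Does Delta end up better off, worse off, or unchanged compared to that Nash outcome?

Solve by backward induction (Echo leads).
- W: BR = Light, leader payoff -5.
- X: BR = Medium, leader payoff 4.
- Y: BR = Medium, leader payoff 2.
- Z: BR = Heavy, leader payoff 5.
Echo's induced payoffs are -5, 4, 2, 5, so Echo commits to Z. Subgame-perfect outcome: (Heavy, Z) with payoffs (5, 5).
Now find the simultaneous Nash equilibrium.
Delta's best replies: W→Light; X→Medium; Y→Medium; Z→Heavy.
Echo's best replies: Light→Z; Medium→X; Heavy→W.
Only (Medium, X) has each player best-responding; Nash payoffs (10, 4).
Delta earns 5 sequentially versus 10 at the Nash outcome: worse off.

worse off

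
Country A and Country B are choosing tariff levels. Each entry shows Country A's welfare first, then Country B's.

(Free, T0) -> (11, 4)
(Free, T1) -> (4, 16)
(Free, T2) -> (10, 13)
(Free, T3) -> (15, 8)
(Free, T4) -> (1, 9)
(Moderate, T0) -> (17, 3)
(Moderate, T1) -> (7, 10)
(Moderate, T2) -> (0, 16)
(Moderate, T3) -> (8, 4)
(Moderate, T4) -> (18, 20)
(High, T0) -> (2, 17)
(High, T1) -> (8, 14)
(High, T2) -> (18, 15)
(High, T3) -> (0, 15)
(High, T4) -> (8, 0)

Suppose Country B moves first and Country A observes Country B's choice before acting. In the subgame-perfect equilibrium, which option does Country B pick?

Backward induction with Country B moving first.
- T0 → Country A plays Moderate (best of 11, 17, 2); Country B gets 3.
- T1 → Country A plays High (best of 4, 7, 8); Country B gets 14.
- T2 → Country A plays High (best of 10, 0, 18); Country B gets 15.
- T3 → Country A plays Free (best of 15, 8, 0); Country B gets 8.
- T4 → Country A plays Moderate (best of 1, 18, 8); Country B gets 20.
Maximizing over 3, 14, 15, 8, 20, Country B chooses T4. Subgame-perfect outcome: (Moderate, T4) with payoffs (18, 20).

T4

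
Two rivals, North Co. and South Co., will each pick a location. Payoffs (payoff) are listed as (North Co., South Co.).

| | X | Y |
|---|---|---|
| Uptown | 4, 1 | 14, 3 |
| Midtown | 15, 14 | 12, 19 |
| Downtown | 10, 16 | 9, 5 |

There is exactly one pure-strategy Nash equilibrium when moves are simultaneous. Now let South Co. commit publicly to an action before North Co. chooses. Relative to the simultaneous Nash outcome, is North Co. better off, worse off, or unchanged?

North Co. best-responds to each possible South Co. move:
- X: BR = Midtown, leader payoff 14.
- Y: BR = Uptown, leader payoff 3.
Maximizing over 14, 3, South Co. chooses X. Subgame-perfect outcome: (Midtown, X) with payoffs (15, 14).
For the simultaneous game, intersect best replies.
North Co.'s best replies: X→Midtown; Y→Uptown.
South Co.'s best replies: Uptown→Y; Midtown→Y; Downtown→X.
Only (Uptown, Y) has each player best-responding; Nash payoffs (14, 3).
North Co. earns 15 sequentially versus 14 at the Nash outcome: better off.

better off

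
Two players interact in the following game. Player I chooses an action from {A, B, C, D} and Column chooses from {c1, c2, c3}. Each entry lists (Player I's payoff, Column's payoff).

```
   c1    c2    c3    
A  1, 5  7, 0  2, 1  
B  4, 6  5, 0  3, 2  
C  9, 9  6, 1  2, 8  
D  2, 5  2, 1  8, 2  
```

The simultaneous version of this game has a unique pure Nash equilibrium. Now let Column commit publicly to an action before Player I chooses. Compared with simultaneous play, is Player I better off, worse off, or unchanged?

unchanged

Work backward from Player I's decision.
- c1: Player I compares 1, 4, 9, 2 and picks C; Column would get 9.
- c2: Player I compares 7, 5, 6, 2 and picks A; Column would get 0.
- c3: Player I compares 2, 3, 2, 8 and picks D; Column would get 2.
Maximizing over 9, 0, 2, Column chooses c1. Subgame-perfect outcome: (C, c1) with payoffs (9, 9).
Under simultaneous play:
Player I's best replies: c1→C; c2→A; c3→D.
Column's best replies: A→c1; B→c1; C→c1; D→c1.
The unique mutual best reply is (C, c1), giving (9, 9).
Player I earns 9 sequentially versus 9 at the Nash outcome: unchanged.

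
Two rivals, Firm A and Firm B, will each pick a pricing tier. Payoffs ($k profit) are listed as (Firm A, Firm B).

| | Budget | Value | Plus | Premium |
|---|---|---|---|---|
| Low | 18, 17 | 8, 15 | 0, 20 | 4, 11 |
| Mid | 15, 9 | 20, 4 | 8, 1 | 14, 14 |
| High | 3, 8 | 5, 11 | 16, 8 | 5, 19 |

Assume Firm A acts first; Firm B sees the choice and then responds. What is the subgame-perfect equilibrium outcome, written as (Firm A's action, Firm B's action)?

Work backward from Firm B's decision.
- Low: BR = Plus, leader payoff 0.
- Mid: BR = Premium, leader payoff 14.
- High: BR = Premium, leader payoff 5.
Among 0, 14, 5, the best is 14 at Mid. Subgame-perfect outcome: (Mid, Premium) with payoffs (14, 14).

(Mid, Premium)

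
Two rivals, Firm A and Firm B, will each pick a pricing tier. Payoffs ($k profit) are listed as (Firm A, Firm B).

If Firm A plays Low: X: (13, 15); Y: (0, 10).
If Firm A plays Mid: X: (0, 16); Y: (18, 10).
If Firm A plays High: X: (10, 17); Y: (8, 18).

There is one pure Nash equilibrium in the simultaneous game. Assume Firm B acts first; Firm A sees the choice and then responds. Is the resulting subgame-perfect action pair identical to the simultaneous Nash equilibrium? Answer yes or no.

Firm A best-responds to each possible Firm B move:
- X: Firm A compares 13, 0, 10 and picks Low; Firm B would get 15.
- Y: Firm A compares 0, 18, 8 and picks Mid; Firm B would get 10.
Maximizing over 15, 10, Firm B chooses X. Subgame-perfect outcome: (Low, X) with payoffs (13, 15).
For the simultaneous game, intersect best replies.
Firm A's best replies: X→Low; Y→Mid.
Firm B's best replies: Low→X; Mid→X; High→Y.
The unique mutual best reply is (Low, X), giving (13, 15).
Sequential outcome (Low, X) coincides with the Nash profile (Low, X).

yes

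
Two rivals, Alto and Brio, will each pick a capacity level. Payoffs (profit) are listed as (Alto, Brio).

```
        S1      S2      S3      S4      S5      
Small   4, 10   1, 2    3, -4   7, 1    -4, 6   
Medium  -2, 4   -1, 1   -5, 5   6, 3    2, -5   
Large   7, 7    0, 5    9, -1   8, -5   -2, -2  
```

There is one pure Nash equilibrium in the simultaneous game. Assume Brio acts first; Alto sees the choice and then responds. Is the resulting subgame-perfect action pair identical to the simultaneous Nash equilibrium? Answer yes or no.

Backward induction with Brio moving first.
- S1 → Alto plays Large (best of 4, -2, 7); Brio gets 7.
- S2 → Alto plays Small (best of 1, -1, 0); Brio gets 2.
- S3 → Alto plays Large (best of 3, -5, 9); Brio gets -1.
- S4 → Alto plays Large (best of 7, 6, 8); Brio gets -5.
- S5 → Alto plays Medium (best of -4, 2, -2); Brio gets -5.
Maximizing over 7, 2, -1, -5, -5, Brio chooses S1. Subgame-perfect outcome: (Large, S1) with payoffs (7, 7).
Under simultaneous play:
Alto's best replies: S1→Large; S2→Small; S3→Large; S4→Large; S5→Medium.
Brio's best replies: Small→S1; Medium→S3; Large→S1.
The unique mutual best reply is (Large, S1), giving (7, 7).
Sequential outcome (Large, S1) coincides with the Nash profile (Large, S1).

yes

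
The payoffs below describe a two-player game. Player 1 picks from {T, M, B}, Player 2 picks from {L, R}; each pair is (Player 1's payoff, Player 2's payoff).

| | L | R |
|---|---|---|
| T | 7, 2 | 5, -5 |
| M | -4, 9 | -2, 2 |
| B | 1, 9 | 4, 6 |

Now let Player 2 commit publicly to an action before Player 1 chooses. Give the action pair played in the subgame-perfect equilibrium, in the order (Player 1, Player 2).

(T, L)

Backward induction with Player 2 moving first.
- L → Player 1 plays T (best of 7, -4, 1); Player 2 gets 2.
- R → Player 1 plays T (best of 5, -2, 4); Player 2 gets -5.
Among 2, -5, the best is 2 at L. Subgame-perfect outcome: (T, L) with payoffs (7, 2).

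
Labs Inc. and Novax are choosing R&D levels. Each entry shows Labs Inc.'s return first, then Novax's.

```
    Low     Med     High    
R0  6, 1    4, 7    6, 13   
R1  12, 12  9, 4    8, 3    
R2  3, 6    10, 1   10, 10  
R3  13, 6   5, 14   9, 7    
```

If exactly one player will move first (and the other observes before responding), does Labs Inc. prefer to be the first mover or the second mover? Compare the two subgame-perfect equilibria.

first

If Labs Inc. leads: Novax's best replies are R0→High, R1→Low, R2→High, R3→Med; Labs Inc.'s induced payoffs 6, 12, 10, 5; outcome (R1, Low), payoffs (12, 12).
If Novax leads: Labs Inc.'s best replies are Low→R3, Med→R2, High→R2; Novax's induced payoffs 6, 1, 10; outcome (R2, High), payoffs (10, 10).
Labs Inc. gets 12 moving first and 10 moving second, so Labs Inc. prefers to move first.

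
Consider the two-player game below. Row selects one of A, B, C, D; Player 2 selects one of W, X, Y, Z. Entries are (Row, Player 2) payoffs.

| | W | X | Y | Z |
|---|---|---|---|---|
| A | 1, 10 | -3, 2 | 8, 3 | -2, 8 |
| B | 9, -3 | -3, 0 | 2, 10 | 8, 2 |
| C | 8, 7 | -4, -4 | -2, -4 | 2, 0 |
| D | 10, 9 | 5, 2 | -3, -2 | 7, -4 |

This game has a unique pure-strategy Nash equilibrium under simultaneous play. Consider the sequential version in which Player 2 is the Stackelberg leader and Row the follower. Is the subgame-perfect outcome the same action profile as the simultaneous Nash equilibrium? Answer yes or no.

Solve by backward induction (Player 2 leads).
- W: BR = D, leader payoff 9.
- X: BR = D, leader payoff 2.
- Y: BR = A, leader payoff 3.
- Z: BR = B, leader payoff 2.
Player 2's induced payoffs are 9, 2, 3, 2, so Player 2 commits to W. Subgame-perfect outcome: (D, W) with payoffs (10, 9).
Now find the simultaneous Nash equilibrium.
Row's best replies: W→D; X→D; Y→A; Z→B.
Player 2's best replies: A→W; B→Y; C→W; D→W.
Only (D, W) has each player best-responding; Nash payoffs (10, 9).
Sequential outcome (D, W) coincides with the Nash profile (D, W).

yes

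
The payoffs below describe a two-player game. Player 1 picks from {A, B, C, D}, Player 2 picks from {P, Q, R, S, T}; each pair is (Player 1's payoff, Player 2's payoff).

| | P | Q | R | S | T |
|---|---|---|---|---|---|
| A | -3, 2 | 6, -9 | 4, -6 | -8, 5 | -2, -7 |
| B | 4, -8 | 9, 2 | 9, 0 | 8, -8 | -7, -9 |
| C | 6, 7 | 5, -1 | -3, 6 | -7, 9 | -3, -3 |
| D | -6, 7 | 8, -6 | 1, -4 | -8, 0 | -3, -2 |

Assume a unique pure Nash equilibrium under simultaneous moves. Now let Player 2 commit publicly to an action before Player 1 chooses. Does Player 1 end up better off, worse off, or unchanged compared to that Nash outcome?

worse off

Work backward from Player 1's decision.
- P: Player 1 compares -3, 4, 6, -6 and picks C; Player 2 would get 7.
- Q: Player 1 compares 6, 9, 5, 8 and picks B; Player 2 would get 2.
- R: Player 1 compares 4, 9, -3, 1 and picks B; Player 2 would get 0.
- S: Player 1 compares -8, 8, -7, -8 and picks B; Player 2 would get -8.
- T: Player 1 compares -2, -7, -3, -3 and picks A; Player 2 would get -7.
Among 7, 2, 0, -8, -7, the best is 7 at P. Subgame-perfect outcome: (C, P) with payoffs (6, 7).
Now find the simultaneous Nash equilibrium.
Player 1's best replies: P→C; Q→B; R→B; S→B; T→A.
Player 2's best replies: A→S; B→Q; C→S; D→P.
Only (B, Q) has each player best-responding; Nash payoffs (9, 2).
Player 1 earns 6 sequentially versus 9 at the Nash outcome: worse off.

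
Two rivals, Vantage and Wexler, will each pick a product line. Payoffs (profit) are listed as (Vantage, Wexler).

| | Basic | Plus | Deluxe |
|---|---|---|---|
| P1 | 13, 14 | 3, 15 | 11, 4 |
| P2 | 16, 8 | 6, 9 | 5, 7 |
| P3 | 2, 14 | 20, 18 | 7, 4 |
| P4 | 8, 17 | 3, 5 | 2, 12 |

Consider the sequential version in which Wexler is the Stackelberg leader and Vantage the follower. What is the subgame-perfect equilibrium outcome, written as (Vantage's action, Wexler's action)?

(P3, Plus)

Vantage best-responds to each possible Wexler move:
- Basic → Vantage plays P2 (best of 13, 16, 2, 8); Wexler gets 8.
- Plus → Vantage plays P3 (best of 3, 6, 20, 3); Wexler gets 18.
- Deluxe → Vantage plays P1 (best of 11, 5, 7, 2); Wexler gets 4.
Among 8, 18, 4, the best is 18 at Plus. Subgame-perfect outcome: (P3, Plus) with payoffs (20, 18).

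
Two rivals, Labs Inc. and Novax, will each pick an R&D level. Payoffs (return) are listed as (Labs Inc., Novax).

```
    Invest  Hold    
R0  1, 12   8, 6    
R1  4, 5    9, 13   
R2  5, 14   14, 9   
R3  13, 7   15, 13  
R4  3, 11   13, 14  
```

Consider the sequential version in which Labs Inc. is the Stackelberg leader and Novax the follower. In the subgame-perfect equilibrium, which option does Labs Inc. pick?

R3

Work backward from Novax's decision.
- R0 → Novax plays Invest (best of 12, 6); Labs Inc. gets 1.
- R1 → Novax plays Hold (best of 5, 13); Labs Inc. gets 9.
- R2 → Novax plays Invest (best of 14, 9); Labs Inc. gets 5.
- R3 → Novax plays Hold (best of 7, 13); Labs Inc. gets 15.
- R4 → Novax plays Hold (best of 11, 14); Labs Inc. gets 13.
Labs Inc.'s induced payoffs are 1, 9, 5, 15, 13, so Labs Inc. commits to R3. Subgame-perfect outcome: (R3, Hold) with payoffs (15, 13).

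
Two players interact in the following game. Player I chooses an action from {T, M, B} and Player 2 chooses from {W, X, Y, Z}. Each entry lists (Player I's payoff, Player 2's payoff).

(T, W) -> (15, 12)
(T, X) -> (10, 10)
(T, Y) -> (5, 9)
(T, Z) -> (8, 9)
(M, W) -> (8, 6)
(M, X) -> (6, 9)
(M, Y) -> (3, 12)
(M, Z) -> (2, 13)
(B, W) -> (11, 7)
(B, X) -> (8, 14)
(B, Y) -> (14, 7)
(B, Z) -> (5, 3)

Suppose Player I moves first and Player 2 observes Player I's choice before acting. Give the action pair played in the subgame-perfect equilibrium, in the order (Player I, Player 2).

(T, W)

Solve by backward induction (Player I leads).
- T → Player 2 plays W (best of 12, 10, 9, 9); Player I gets 15.
- M → Player 2 plays Z (best of 6, 9, 12, 13); Player I gets 2.
- B → Player 2 plays X (best of 7, 14, 7, 3); Player I gets 8.
Among 15, 2, 8, the best is 15 at T. Subgame-perfect outcome: (T, W) with payoffs (15, 12).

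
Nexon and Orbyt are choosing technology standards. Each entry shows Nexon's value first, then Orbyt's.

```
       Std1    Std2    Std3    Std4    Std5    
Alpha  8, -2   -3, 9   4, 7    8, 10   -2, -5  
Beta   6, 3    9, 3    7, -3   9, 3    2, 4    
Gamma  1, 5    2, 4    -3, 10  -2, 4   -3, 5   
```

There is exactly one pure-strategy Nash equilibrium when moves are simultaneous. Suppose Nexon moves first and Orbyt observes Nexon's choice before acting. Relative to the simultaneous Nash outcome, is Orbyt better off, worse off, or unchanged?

Backward induction with Nexon moving first.
- Alpha: BR = Std4, leader payoff 8.
- Beta: BR = Std5, leader payoff 2.
- Gamma: BR = Std3, leader payoff -3.
Nexon's induced payoffs are 8, 2, -3, so Nexon commits to Alpha. Subgame-perfect outcome: (Alpha, Std4) with payoffs (8, 10).
For the simultaneous game, intersect best replies.
Nexon's best replies: Std1→Alpha; Std2→Beta; Std3→Beta; Std4→Beta; Std5→Beta.
Orbyt's best replies: Alpha→Std4; Beta→Std5; Gamma→Std3.
Only (Beta, Std5) has each player best-responding; Nash payoffs (2, 4).
Orbyt earns 10 sequentially versus 4 at the Nash outcome: better off.

better off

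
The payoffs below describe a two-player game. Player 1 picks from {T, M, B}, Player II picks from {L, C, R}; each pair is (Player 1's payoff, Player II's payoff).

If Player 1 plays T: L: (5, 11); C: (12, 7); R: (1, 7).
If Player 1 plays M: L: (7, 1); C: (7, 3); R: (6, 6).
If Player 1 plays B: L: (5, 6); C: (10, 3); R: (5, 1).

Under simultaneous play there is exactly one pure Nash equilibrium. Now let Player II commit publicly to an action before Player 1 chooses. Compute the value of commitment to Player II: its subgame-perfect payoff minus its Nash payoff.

Solve by backward induction (Player II leads).
- L → Player 1 plays M (best of 5, 7, 5); Player II gets 1.
- C → Player 1 plays T (best of 12, 7, 10); Player II gets 7.
- R → Player 1 plays M (best of 1, 6, 5); Player II gets 6.
Among 1, 7, 6, the best is 7 at C. Subgame-perfect outcome: (T, C) with payoffs (12, 7).
For the simultaneous game, intersect best replies.
Player 1's best replies: L→M; C→T; R→M.
Player II's best replies: T→L; M→R; B→L.
Only (M, R) has each player best-responding; Nash payoffs (6, 6).
Player II's commitment gain: 7 − 6 = 1.

1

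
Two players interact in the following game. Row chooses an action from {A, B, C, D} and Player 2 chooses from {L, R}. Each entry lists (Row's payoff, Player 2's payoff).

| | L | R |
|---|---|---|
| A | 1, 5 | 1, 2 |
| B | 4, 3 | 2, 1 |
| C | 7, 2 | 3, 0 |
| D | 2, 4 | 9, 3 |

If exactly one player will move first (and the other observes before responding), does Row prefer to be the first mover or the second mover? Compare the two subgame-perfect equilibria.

If Row leads: Player 2's best replies are A→L, B→L, C→L, D→L; Row's induced payoffs 1, 4, 7, 2; outcome (C, L), payoffs (7, 2).
If Player 2 leads: Row's best replies are L→C, R→D; Player 2's induced payoffs 2, 3; outcome (D, R), payoffs (9, 3).
Row gets 7 moving first and 9 moving second, so Row prefers to move second.

second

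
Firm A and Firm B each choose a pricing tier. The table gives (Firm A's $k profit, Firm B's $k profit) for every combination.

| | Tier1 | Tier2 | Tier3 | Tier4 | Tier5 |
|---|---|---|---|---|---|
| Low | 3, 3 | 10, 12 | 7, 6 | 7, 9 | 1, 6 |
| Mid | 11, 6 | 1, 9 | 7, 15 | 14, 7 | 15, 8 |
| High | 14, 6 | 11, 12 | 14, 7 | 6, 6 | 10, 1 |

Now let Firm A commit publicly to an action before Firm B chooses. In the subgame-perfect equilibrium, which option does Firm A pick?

High

Solve by backward induction (Firm A leads).
- Low: Firm B compares 3, 12, 6, 9, 6 and picks Tier2; Firm A would get 10.
- Mid: Firm B compares 6, 9, 15, 7, 8 and picks Tier3; Firm A would get 7.
- High: Firm B compares 6, 12, 7, 6, 1 and picks Tier2; Firm A would get 11.
Among 10, 7, 11, the best is 11 at High. Subgame-perfect outcome: (High, Tier2) with payoffs (11, 12).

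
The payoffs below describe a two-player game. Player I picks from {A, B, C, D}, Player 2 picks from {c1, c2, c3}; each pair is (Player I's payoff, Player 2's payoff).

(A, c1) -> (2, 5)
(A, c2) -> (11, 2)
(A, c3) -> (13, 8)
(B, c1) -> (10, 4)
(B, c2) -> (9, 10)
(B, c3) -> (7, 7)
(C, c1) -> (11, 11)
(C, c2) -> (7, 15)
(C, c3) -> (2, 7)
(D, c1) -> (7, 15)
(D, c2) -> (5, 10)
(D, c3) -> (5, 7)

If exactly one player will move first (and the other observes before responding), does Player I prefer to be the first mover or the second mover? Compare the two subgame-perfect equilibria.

first

If Player I leads: Player 2's best replies are A→c3, B→c2, C→c2, D→c1; Player I's induced payoffs 13, 9, 7, 7; outcome (A, c3), payoffs (13, 8).
If Player 2 leads: Player I's best replies are c1→C, c2→A, c3→A; Player 2's induced payoffs 11, 2, 8; outcome (C, c1), payoffs (11, 11).
Player I gets 13 moving first and 11 moving second, so Player I prefers to move first.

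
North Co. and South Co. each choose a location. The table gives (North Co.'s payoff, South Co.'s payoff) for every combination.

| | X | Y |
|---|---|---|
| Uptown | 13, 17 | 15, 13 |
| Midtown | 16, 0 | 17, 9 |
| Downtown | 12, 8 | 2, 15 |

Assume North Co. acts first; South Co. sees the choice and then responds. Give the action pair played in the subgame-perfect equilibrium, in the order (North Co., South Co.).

(Midtown, Y)

Solve by backward induction (North Co. leads).
- Uptown → South Co. plays X (best of 17, 13); North Co. gets 13.
- Midtown → South Co. plays Y (best of 0, 9); North Co. gets 17.
- Downtown → South Co. plays Y (best of 8, 15); North Co. gets 2.
Maximizing over 13, 17, 2, North Co. chooses Midtown. Subgame-perfect outcome: (Midtown, Y) with payoffs (17, 9).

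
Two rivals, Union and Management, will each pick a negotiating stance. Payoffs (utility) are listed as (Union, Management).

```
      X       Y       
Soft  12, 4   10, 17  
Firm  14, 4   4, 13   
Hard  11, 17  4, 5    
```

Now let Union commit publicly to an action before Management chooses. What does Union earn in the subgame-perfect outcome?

Management best-responds to each possible Union move:
- Soft: Management compares 4, 17 and picks Y; Union would get 10.
- Firm: Management compares 4, 13 and picks Y; Union would get 4.
- Hard: Management compares 17, 5 and picks X; Union would get 11.
Maximizing over 10, 4, 11, Union chooses Hard. Subgame-perfect outcome: (Hard, X) with payoffs (11, 17).

11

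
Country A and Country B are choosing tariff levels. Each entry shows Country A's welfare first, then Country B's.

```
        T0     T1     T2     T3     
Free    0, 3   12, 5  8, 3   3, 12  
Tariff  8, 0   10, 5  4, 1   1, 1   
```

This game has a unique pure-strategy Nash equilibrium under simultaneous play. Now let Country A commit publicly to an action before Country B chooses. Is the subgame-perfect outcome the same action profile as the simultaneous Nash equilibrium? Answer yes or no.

Country B best-responds to each possible Country A move:
- Free: BR = T3, leader payoff 3.
- Tariff: BR = T1, leader payoff 10.
Among 3, 10, the best is 10 at Tariff. Subgame-perfect outcome: (Tariff, T1) with payoffs (10, 5).
Now find the simultaneous Nash equilibrium.
Country A's best replies: T0→Tariff; T1→Free; T2→Free; T3→Free.
Country B's best replies: Free→T3; Tariff→T1.
Only (Free, T3) has each player best-responding; Nash payoffs (3, 12).
Sequential outcome (Tariff, T1) differs from the Nash profile (Free, T3).

no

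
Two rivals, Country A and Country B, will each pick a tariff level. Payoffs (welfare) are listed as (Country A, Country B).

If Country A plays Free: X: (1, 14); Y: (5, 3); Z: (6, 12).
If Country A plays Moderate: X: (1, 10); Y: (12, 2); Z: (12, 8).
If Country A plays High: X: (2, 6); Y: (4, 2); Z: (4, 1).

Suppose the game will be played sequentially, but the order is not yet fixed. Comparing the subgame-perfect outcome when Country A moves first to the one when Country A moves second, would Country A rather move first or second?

second

If Country A leads: Country B's best replies are Free→X, Moderate→X, High→X; Country A's induced payoffs 1, 1, 2; outcome (High, X), payoffs (2, 6).
If Country B leads: Country A's best replies are X→High, Y→Moderate, Z→Moderate; Country B's induced payoffs 6, 2, 8; outcome (Moderate, Z), payoffs (12, 8).
Country A gets 2 moving first and 12 moving second, so Country A prefers to move second.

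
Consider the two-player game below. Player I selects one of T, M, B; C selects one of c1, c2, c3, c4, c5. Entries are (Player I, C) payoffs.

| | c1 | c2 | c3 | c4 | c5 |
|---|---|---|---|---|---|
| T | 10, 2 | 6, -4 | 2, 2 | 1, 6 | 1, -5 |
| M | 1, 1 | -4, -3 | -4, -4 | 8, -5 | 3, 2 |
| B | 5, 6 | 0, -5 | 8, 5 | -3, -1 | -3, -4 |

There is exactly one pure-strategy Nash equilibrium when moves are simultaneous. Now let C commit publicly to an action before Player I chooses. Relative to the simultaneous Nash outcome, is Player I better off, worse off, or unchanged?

better off

Backward induction with C moving first.
- c1: BR = T, leader payoff 2.
- c2: BR = T, leader payoff -4.
- c3: BR = B, leader payoff 5.
- c4: BR = M, leader payoff -5.
- c5: BR = M, leader payoff 2.
C's induced payoffs are 2, -4, 5, -5, 2, so C commits to c3. Subgame-perfect outcome: (B, c3) with payoffs (8, 5).
Now find the simultaneous Nash equilibrium.
Player I's best replies: c1→T; c2→T; c3→B; c4→M; c5→M.
C's best replies: T→c4; M→c5; B→c1.
Only (M, c5) has each player best-responding; Nash payoffs (3, 2).
Player I earns 8 sequentially versus 3 at the Nash outcome: better off.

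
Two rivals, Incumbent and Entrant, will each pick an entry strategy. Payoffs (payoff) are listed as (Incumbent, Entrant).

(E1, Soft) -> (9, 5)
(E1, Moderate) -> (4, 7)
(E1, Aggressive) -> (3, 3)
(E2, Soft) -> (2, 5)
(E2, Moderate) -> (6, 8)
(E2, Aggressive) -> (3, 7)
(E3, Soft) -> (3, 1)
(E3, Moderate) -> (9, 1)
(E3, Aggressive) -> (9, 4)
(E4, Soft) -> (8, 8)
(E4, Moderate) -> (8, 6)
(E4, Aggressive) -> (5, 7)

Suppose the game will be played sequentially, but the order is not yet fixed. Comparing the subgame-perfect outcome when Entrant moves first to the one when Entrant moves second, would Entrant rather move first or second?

first

If Incumbent leads: Entrant's best replies are E1→Moderate, E2→Moderate, E3→Aggressive, E4→Soft; Incumbent's induced payoffs 4, 6, 9, 8; outcome (E3, Aggressive), payoffs (9, 4).
If Entrant leads: Incumbent's best replies are Soft→E1, Moderate→E3, Aggressive→E3; Entrant's induced payoffs 5, 1, 4; outcome (E1, Soft), payoffs (9, 5).
Entrant gets 5 moving first and 4 moving second, so Entrant prefers to move first.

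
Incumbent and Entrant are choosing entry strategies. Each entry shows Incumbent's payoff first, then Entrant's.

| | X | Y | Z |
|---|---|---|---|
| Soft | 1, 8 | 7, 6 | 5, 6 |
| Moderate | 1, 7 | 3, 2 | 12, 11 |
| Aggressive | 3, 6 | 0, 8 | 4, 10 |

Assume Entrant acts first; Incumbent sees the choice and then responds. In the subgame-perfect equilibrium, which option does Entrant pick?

Z

Backward induction with Entrant moving first.
- X: Incumbent compares 1, 1, 3 and picks Aggressive; Entrant would get 6.
- Y: Incumbent compares 7, 3, 0 and picks Soft; Entrant would get 6.
- Z: Incumbent compares 5, 12, 4 and picks Moderate; Entrant would get 11.
Maximizing over 6, 6, 11, Entrant chooses Z. Subgame-perfect outcome: (Moderate, Z) with payoffs (12, 11).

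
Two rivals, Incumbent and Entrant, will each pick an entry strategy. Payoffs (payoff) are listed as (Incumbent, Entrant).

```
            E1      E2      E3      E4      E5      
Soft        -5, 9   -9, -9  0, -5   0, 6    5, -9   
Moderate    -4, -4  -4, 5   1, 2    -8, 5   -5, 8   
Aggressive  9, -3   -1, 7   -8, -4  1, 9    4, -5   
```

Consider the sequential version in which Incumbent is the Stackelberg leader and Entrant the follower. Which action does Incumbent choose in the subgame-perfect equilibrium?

Backward induction with Incumbent moving first.
- Soft → Entrant plays E1 (best of 9, -9, -5, 6, -9); Incumbent gets -5.
- Moderate → Entrant plays E5 (best of -4, 5, 2, 5, 8); Incumbent gets -5.
- Aggressive → Entrant plays E4 (best of -3, 7, -4, 9, -5); Incumbent gets 1.
Maximizing over -5, -5, 1, Incumbent chooses Aggressive. Subgame-perfect outcome: (Aggressive, E4) with payoffs (1, 9).

Aggressive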